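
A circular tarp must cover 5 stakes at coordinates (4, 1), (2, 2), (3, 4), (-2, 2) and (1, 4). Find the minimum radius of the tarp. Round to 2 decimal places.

The minimum enclosing circle is determined by three boundary points: (4, 1), (3, 4), (-2, 2).
Their circumcentre is (35/34, 57/34) with r² = 5365/578.
The farthest remaining point (1, 4) is at distance² 3121/578 ≤ 5365/578.
r = √(5365/578) ≈ 3.05.

3.05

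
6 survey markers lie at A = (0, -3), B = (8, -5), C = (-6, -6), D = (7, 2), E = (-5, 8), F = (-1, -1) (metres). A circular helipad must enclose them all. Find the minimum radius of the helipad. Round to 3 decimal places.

9.287

A smallest enclosing disk is always determined by at most three of the input points on its boundary.
The minimum enclosing circle is determined by three boundary points: B, C, E.
Their circumcentre is (17/30, 17/30) with r² = 38809/450.
The farthest remaining point D is at distance² 19549/450 ≤ 38809/450.
r = √(38809/450) ≈ 9.287.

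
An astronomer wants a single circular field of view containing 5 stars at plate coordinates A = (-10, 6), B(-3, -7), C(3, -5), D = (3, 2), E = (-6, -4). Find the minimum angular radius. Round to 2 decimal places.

8.51

A smallest enclosing disk is always determined by at most three of the input points on its boundary.
The farthest pair is A–C with squared distance 290. The circle on this segment as diameter has centre (-3.5, 0.5) and r² = 290/4 = 72.5.
Check B: distance² to centre = 56.5 ≤ 72.5, so it lies inside.
All remaining points lie in this disk, and no smaller disk contains both endpoints, so this is the minimum enclosing circle.
r = √(72.5) ≈ 8.51.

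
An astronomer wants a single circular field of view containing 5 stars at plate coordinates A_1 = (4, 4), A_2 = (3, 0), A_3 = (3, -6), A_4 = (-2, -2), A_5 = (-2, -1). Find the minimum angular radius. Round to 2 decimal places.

A smallest enclosing disk is always determined by at most three of the input points on its boundary.
The minimum enclosing circle is determined by three boundary points: A_1, A_3, A_4.
Their circumcentre is (53/18, -17/18) with r² = 4141/162.
The farthest remaining point A_5 is at distance² 3961/162 ≤ 4141/162.
r = √(4141/162) ≈ 5.06.

5.06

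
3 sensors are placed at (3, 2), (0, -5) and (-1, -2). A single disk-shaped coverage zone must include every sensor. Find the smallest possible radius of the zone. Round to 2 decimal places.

3.81

Call the three points A, B, C in the order given.
Side lengths²: AB² = 58, AC² = 32, BC² = 10.
Since AB² = 58 ≥ 32 + 10 = 42, the angle opposite AB is not acute, so the smallest enclosing circle has AB as diameter.
Centre = midpoint of AB = (1.5, -1.5), r² = 58/4 = 14.5.
r = √(14.5) ≈ 3.81.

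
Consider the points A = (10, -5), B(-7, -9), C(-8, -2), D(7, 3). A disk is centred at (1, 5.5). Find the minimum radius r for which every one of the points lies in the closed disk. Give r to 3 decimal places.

The required radius is the distance from (1, 5.5) to the farthest point.
Squared distances: 191.25, 274.25, 137.25, 42.25.
Maximum is 274.25, attained at B.
r = √(274.25) ≈ 16.560.

16.560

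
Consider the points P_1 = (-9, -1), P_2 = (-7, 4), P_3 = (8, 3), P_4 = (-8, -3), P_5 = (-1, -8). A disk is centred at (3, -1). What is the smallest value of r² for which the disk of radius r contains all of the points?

The required radius is the distance from (3, -1) to the farthest point.
Squared distances: 144, 125, 41, 125, 65.
Maximum is 144, attained at P_1.

144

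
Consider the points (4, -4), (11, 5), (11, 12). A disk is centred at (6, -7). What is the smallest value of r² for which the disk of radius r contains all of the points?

386

The required radius is the distance from (6, -7) to the farthest point.
Squared distances: 13, 169, 386.
Maximum is 386, attained at (11, 12).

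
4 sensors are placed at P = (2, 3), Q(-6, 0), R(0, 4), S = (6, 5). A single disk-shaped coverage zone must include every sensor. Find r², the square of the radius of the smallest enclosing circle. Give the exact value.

42.25

The minimum enclosing circle of a finite set is fixed by two of the points (as a diameter) or three (as a circumcircle).
The farthest pair is Q–S with squared distance 169. The circle on this segment as diameter has centre (0, 2.5) and r² = 169/4 = 42.25.
Check P: distance² to centre = 4.25 ≤ 42.25, so it lies inside.
All remaining points lie in this disk, and no smaller disk contains both endpoints, so this is the minimum enclosing circle.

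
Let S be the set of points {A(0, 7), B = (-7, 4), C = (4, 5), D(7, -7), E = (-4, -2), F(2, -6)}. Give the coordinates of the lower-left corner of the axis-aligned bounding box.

(-7, -7)

x-range [-7, 7], y-range [-7, 7].
The lower-left corner is (-7, -7).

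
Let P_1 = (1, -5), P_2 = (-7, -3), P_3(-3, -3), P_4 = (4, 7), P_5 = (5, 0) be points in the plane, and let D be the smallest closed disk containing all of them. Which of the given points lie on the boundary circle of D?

The farthest pair is P_2–P_4 with squared distance 221. The circle on this segment as diameter has centre (-1.5, 2) and r² = 221/4 = 55.25.
Check P_1: distance² to centre = 55.25 ≤ 55.25, so it lies inside.
All remaining points lie in this disk, and no smaller disk contains both endpoints, so this is the minimum enclosing circle.
The points at distance exactly r from the centre are P_1, P_2, P_4 — 3 points.

P_1, P_2, P_4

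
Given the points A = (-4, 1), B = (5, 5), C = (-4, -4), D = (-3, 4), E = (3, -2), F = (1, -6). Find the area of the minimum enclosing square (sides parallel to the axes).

121

The bounding box has width 9 and height 11.
An axis-aligned square enclosing the set must have side ≥ max(width, height).
So the minimum side is max(9, 11) = 11.
Area = 11² = 121.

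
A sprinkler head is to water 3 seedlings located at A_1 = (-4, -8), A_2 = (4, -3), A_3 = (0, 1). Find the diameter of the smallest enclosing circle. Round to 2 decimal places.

Side lengths²: A_1A_2² = 89, A_1A_3² = 97, A_2A_3² = 32.
Since A_1A_3² = 97 < 89 + 32 = 121, the triangle is acute, so the smallest enclosing circle is the circumcircle.
Circumcentre = (-25/26, -103/26), r² = 8633/338.
Diameter = 2r = 2√(8633/338) ≈ 10.11.

10.11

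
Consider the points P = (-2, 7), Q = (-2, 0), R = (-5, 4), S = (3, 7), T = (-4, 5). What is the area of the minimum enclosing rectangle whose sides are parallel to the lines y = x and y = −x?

In coordinates u = x + y, v = x − y the rectangle is axis-aligned; the map (x,y)→(u,v) scales areas by 2.
u-values: 5, -2, -1, 10, 1; range = 10 − (-2) = 12.
v-values: -9, -2, -9, -4, -9; range = -2 − (-9) = 7.
Area = (12 × 7) / 2 = 42.

42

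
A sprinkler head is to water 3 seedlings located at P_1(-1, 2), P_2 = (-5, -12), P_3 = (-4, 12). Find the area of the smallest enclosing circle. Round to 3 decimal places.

Side lengths²: P_1P_2² = 212, P_1P_3² = 109, P_2P_3² = 577.
Since P_2P_3² = 577 ≥ 212 + 109 = 321, the angle opposite P_2P_3 is not acute, so the smallest enclosing circle has P_2P_3 as diameter.
Centre = midpoint of P_2P_3 = (-4.5, 0), r² = 577/4 = 144.25.
Area = π·r² = π·144.25 ≈ 453.175.

453.175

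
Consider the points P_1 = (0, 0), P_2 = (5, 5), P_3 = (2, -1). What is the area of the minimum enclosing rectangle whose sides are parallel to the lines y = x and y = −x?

15

In coordinates u = x + y, v = x − y the rectangle is axis-aligned; the map (x,y)→(u,v) scales areas by 2.
u-values: 0, 10, 1; range = 10 − 0 = 10.
v-values: 0, 0, 3; range = 3 − 0 = 3.
Area = (10 × 3) / 2 = 15.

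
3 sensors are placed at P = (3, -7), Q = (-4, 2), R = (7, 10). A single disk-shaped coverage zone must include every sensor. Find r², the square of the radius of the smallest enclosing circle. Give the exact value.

Side lengths²: PQ² = 130, PR² = 305, QR² = 185.
Since PR² = 305 < 185 + 130 = 315, the triangle is acute, so the smallest enclosing circle is the circumcircle.
Circumcentre = (293/62, 97/62), r² = 146705/1922.

146705/1922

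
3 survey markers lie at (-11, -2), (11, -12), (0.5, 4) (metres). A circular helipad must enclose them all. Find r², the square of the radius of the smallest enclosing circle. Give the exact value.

Call the three points A, B, C in the order given.
Side lengths²: AB² = 584, AC² = 168.25, BC² = 366.25.
Since AB² = 584 ≥ 366.25 + 168.25 = 534.5, the angle opposite AB is not acute, so the smallest enclosing circle has AB as diameter.
Centre = midpoint of AB = (0, -7), r² = 584/4 = 146.

146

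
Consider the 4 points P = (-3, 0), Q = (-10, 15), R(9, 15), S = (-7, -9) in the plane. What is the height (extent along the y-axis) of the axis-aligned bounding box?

max y = 15, min y = -9, so height = 24.

24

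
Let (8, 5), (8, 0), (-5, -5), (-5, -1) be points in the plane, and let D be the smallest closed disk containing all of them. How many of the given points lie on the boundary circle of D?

The minimum enclosing circle of a finite set is fixed by two of the points (as a diameter) or three (as a circumcircle).
The farthest pair is (8, 5)–(-5, -5) with squared distance 269. The circle on this segment as diameter has centre (1.5, 0) and r² = 269/4 = 67.25.
Check (8, 0): distance² to centre = 42.25 ≤ 67.25, so it lies inside.
All remaining points lie in this disk, and no smaller disk contains both endpoints, so this is the minimum enclosing circle.
The points at distance exactly r from the centre are (8, 5), (-5, -5) — 2 points.

2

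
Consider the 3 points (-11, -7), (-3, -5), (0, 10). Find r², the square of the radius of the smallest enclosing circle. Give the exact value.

102.5

Call the three points A, B, C in the order given.
Side lengths²: AB² = 68, AC² = 410, BC² = 234.
Since AC² = 410 ≥ 234 + 68 = 302, the angle opposite AC is not acute, so the smallest enclosing circle has AC as diameter.
Centre = midpoint of AC = (-5.5, 1.5), r² = 410/4 = 102.5.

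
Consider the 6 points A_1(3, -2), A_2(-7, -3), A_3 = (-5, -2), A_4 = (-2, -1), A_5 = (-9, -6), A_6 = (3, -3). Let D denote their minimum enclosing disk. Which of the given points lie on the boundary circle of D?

A_1, A_5

A smallest enclosing disk is always determined by at most three of the input points on its boundary.
The farthest pair is A_1–A_5 with squared distance 160. The circle on this segment as diameter has centre (-3, -4) and r² = 160/4 = 40.
Check A_2: distance² to centre = 17 ≤ 40, so it lies inside.
All remaining points lie in this disk, and no smaller disk contains both endpoints, so this is the minimum enclosing circle.
The points at distance exactly r from the centre are A_1, A_5 — 2 points.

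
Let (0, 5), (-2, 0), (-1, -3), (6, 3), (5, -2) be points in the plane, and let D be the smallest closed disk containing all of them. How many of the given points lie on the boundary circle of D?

The minimum enclosing circle is determined by three boundary points: (0, 5), (-1, -3), (6, 3).
Their circumcentre is (1.9, 0.7) with r² = 22.1.
The farthest remaining point (5, -2) is at distance² 16.9 ≤ 22.1.
The points at distance exactly r from the centre are (0, 5), (-1, -3), (6, 3) — 3 points.

3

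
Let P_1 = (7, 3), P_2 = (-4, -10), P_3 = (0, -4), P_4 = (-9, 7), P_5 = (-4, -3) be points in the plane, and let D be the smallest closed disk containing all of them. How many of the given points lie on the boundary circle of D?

3

By Welzl's lemma the MEC is supported by two points (diametrically opposite) or three points (on a circumcircle).
The minimum enclosing circle is determined by three boundary points: P_1, P_2, P_4.
Their circumcentre is (-146/63, -17/63) with r² = 387005/3969.
The farthest remaining point P_3 is at distance² 76541/3969 ≤ 387005/3969.
The points at distance exactly r from the centre are P_1, P_2, P_4 — 3 points.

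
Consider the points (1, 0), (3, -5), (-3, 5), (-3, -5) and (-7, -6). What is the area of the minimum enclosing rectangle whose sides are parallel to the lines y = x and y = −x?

120

In coordinates u = x + y, v = x − y the rectangle is axis-aligned; the map (x,y)→(u,v) scales areas by 2.
u-values: 1, -2, 2, -8, -13; range = 2 − (-13) = 15.
v-values: 1, 8, -8, 2, -1; range = 8 − (-8) = 16.
Area = (15 × 16) / 2 = 120.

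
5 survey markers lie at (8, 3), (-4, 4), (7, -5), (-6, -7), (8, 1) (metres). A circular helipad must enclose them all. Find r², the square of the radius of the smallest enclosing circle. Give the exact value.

The farthest pair is (8, 3)–(-6, -7) with squared distance 296. The circle on this segment as diameter has centre (1, -2) and r² = 296/4 = 74.
Check (-4, 4): distance² to centre = 61 ≤ 74, so it lies inside.
All remaining points lie in this disk, and no smaller disk contains both endpoints, so this is the minimum enclosing circle.

74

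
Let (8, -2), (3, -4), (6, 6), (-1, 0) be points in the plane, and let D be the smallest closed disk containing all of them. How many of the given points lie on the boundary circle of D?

3

A smallest enclosing disk is always determined by at most three of the input points on its boundary.
The minimum enclosing circle is determined by three boundary points: (3, -4), (6, 6), (-1, 0).
Their circumcentre is (107/26, 29/26) with r² = 9265/338.
The farthest remaining point (8, -2) is at distance² 8381/338 ≤ 9265/338.
The points at distance exactly r from the centre are (3, -4), (6, 6), (-1, 0) — 3 points.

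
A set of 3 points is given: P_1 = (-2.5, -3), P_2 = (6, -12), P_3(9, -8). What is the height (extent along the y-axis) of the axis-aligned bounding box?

max y = -3, min y = -12, so height = 9.

9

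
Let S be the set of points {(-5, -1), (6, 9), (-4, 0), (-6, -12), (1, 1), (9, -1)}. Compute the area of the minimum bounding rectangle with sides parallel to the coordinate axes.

315

x ranges over [-6, 9], width 15.
y ranges over [-12, 9], height 21.
Area = 15 × 21 = 315.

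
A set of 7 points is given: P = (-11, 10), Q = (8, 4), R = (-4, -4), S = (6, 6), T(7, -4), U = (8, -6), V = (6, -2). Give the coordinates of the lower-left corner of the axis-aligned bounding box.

x-range [-11, 8], y-range [-6, 10].
The lower-left corner is (-11, -6).

(-11, -6)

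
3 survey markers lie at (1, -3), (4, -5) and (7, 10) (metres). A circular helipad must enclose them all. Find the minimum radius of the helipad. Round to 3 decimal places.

7.649

Call the three points A, B, C in the order given.
Side lengths²: AB² = 13, AC² = 205, BC² = 234.
Since BC² = 234 ≥ 205 + 13 = 218, the angle opposite BC is not acute, so the smallest enclosing circle has BC as diameter.
Centre = midpoint of BC = (5.5, 2.5), r² = 234/4 = 58.5.
r = √(58.5) ≈ 7.649.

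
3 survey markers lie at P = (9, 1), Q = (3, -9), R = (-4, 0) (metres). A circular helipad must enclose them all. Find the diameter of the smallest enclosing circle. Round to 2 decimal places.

Side lengths²: PQ² = 136, PR² = 170, QR² = 130.
Since PR² = 170 < 136 + 130 = 266, the triangle is acute, so the smallest enclosing circle is the circumcircle.
Circumcentre = (167/62, -125/62), r² = 93925/1922.
Diameter = 2r = 2√(93925/1922) ≈ 13.98.

13.98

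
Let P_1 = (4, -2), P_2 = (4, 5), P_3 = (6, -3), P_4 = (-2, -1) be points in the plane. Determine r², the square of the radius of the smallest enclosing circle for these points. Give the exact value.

The minimum enclosing circle is determined by three boundary points: P_2, P_3, P_4.
Their circumcentre is (2.6, 0.4) with r² = 23.12.
The farthest remaining point P_1 is at distance² 7.72 ≤ 23.12.

23.12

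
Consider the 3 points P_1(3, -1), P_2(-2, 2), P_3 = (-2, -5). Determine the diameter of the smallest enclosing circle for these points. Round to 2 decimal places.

Side lengths²: P_1P_2² = 34, P_1P_3² = 41, P_2P_3² = 49.
Since P_2P_3² = 49 < 41 + 34 = 75, the triangle is acute, so the smallest enclosing circle is the circumcircle.
Circumcentre = (-0.7, -1.5), r² = 13.94.
Diameter = 2r = 2√(13.94) ≈ 7.47.

7.47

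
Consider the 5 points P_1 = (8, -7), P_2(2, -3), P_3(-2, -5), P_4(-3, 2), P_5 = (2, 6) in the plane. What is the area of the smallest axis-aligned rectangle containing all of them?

143

x ranges over [-3, 8], width 11.
y ranges over [-7, 6], height 13.
Area = 11 × 13 = 143.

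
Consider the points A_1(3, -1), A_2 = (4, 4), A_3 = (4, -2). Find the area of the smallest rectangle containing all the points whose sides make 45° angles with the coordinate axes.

18

In coordinates u = x + y, v = x − y the rectangle is axis-aligned; the map (x,y)→(u,v) scales areas by 2.
u-values: 2, 8, 2; range = 8 − 2 = 6.
v-values: 4, 0, 6; range = 6 − 0 = 6.
Area = (6 × 6) / 2 = 18.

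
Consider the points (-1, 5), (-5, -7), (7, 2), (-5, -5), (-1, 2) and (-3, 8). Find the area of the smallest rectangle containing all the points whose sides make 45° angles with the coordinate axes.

168

In coordinates u = x + y, v = x − y the rectangle is axis-aligned; the map (x,y)→(u,v) scales areas by 2.
u-values: 4, -12, 9, -10, 1, 5; range = 9 − (-12) = 21.
v-values: -6, 2, 5, 0, -3, -11; range = 5 − (-11) = 16.
Area = (21 × 16) / 2 = 168.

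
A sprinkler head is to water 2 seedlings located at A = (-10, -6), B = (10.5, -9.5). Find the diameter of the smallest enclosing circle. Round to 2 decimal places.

20.80

The smallest circle enclosing two points has them as diameter endpoints.
Centre = midpoint = (0.25, -7.75); r² = |AB|²/4 = 432.5/4 = 108.125.
Diameter = 2r = 2√(108.125) ≈ 20.80.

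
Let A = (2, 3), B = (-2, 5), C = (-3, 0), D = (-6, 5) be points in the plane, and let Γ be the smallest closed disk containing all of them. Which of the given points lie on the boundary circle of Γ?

A, C, D

The minimum enclosing circle of a finite set is fixed by two of the points (as a diameter) or three (as a circumcircle).
The farthest pair is A–D with squared distance 68. The circle on this segment as diameter has centre (-2, 4) and r² = 68/4 = 17.
Check B: distance² to centre = 1 ≤ 17, so it lies inside.
All remaining points lie in this disk, and no smaller disk contains both endpoints, so this is the minimum enclosing circle.
The points at distance exactly r from the centre are A, C, D — 3 points.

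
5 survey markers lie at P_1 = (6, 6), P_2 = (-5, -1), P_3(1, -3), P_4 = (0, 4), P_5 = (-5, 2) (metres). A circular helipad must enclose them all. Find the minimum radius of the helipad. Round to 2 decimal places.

The farthest pair is P_1–P_2 with squared distance 170. The circle on this segment as diameter has centre (0.5, 2.5) and r² = 170/4 = 42.5.
Check P_3: distance² to centre = 30.5 ≤ 42.5, so it lies inside.
All remaining points lie in this disk, and no smaller disk contains both endpoints, so this is the minimum enclosing circle.
r = √(42.5) ≈ 6.52.

6.52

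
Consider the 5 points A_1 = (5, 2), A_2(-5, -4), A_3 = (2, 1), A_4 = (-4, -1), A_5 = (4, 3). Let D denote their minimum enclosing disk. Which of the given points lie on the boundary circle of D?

A_1, A_2

The farthest pair is A_1–A_2 with squared distance 136. The circle on this segment as diameter has centre (0, -1) and r² = 136/4 = 34.
Check A_3: distance² to centre = 8 ≤ 34, so it lies inside.
All remaining points lie in this disk, and no smaller disk contains both endpoints, so this is the minimum enclosing circle.
The points at distance exactly r from the centre are A_1, A_2 — 2 points.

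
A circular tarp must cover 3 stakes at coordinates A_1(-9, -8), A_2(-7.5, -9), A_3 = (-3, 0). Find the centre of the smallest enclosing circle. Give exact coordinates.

Side lengths²: A_1A_2² = 3.25, A_1A_3² = 100, A_2A_3² = 101.25.
Since A_2A_3² = 101.25 < 100 + 3.25 = 103.25, the triangle is acute, so the smallest enclosing circle is the circumcircle.
Circumcentre = (-5.5, -4.375), r² = 25.390625.
Centre = (-5.5, -4.375).

(-5.5, -4.375)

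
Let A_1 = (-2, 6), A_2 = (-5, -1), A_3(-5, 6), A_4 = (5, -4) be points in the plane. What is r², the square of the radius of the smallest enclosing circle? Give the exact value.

50

A smallest enclosing disk is always determined by at most three of the input points on its boundary.
The farthest pair is A_3–A_4 with squared distance 200. The circle on this segment as diameter has centre (0, 1) and r² = 200/4 = 50.
Check A_1: distance² to centre = 29 ≤ 50, so it lies inside.
All remaining points lie in this disk, and no smaller disk contains both endpoints, so this is the minimum enclosing circle.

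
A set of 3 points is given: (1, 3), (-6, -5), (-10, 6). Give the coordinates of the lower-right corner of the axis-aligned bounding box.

x-range [-10, 1], y-range [-5, 6].
The lower-right corner is (1, -5).

(1, -5)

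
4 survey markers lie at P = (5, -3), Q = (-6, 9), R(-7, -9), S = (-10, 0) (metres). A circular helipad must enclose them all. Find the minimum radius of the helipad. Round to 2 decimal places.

By Welzl's lemma the MEC is supported by two points (diametrically opposite) or three points (on a circumcircle).
The minimum enclosing circle is determined by three boundary points: P, Q, R.
Their circumcentre is (-55/14, -1/7) with r² = 17225/196.
The farthest remaining point S is at distance² 7229/196 ≤ 17225/196.
r = √(17225/196) ≈ 9.37.

9.37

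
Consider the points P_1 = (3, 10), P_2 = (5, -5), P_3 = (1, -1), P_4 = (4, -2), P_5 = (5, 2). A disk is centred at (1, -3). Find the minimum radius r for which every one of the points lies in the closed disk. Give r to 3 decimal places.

The required radius is the distance from (1, -3) to the farthest point.
Squared distances: 173, 20, 4, 10, 41.
Maximum is 173, attained at P_1.
r = √173 ≈ 13.153.

13.153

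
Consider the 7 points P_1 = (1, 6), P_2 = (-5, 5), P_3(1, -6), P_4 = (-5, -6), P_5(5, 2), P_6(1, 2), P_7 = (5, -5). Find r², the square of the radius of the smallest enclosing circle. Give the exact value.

50.5

The minimum enclosing circle of a finite set is fixed by two of the points (as a diameter) or three (as a circumcircle).
The minimum enclosing circle is determined by three boundary points: P_2, P_4, P_7.
Their circumcentre is (-0.5, -0.5) with r² = 50.5.
The farthest remaining point P_1 is at distance² 44.5 ≤ 50.5.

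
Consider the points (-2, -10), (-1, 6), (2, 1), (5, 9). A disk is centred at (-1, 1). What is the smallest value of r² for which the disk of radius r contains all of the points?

The required radius is the distance from (-1, 1) to the farthest point.
Squared distances: 122, 25, 9, 100.
Maximum is 122, attained at (-2, -10).

122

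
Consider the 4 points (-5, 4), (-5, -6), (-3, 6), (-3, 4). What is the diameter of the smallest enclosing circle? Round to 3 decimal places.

12.166

The farthest pair is (-5, -6)–(-3, 6) with squared distance 148. The circle on this segment as diameter has centre (-4, 0) and r² = 148/4 = 37.
Check (-5, 4): distance² to centre = 17 ≤ 37, so it lies inside.
All remaining points lie in this disk, and no smaller disk contains both endpoints, so this is the minimum enclosing circle.
Diameter = 2r = 2√37 ≈ 12.166.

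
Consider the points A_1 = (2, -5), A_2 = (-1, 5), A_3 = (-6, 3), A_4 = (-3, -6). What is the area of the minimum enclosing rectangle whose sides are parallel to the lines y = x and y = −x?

104

In coordinates u = x + y, v = x − y the rectangle is axis-aligned; the map (x,y)→(u,v) scales areas by 2.
u-values: -3, 4, -3, -9; range = 4 − (-9) = 13.
v-values: 7, -6, -9, 3; range = 7 − (-9) = 16.
Area = (13 × 16) / 2 = 104.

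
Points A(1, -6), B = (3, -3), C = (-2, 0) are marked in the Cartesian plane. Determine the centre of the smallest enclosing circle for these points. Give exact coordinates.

Side lengths²: AB² = 13, AC² = 45, BC² = 34.
Since AC² = 45 < 34 + 13 = 47, the triangle is acute, so the smallest enclosing circle is the circumcircle.
Circumcentre = (-5/14, -41/14), r² = 1105/98.
Centre = (-5/14, -41/14).

(-5/14, -41/14)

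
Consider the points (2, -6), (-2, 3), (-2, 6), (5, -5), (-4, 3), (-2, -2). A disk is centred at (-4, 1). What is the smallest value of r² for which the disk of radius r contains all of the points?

The required radius is the distance from (-4, 1) to the farthest point.
Squared distances: 85, 8, 29, 117, 4, 13.
Maximum is 117, attained at (5, -5).

117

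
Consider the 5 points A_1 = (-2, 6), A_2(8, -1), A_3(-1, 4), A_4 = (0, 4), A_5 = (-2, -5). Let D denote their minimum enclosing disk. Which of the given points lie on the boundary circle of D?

The minimum enclosing circle is determined by three boundary points: A_1, A_2, A_5.
Their circumcentre is (1.6, 0.5) with r² = 43.21.
The farthest remaining point A_3 is at distance² 19.01 ≤ 43.21.
The points at distance exactly r from the centre are A_1, A_2, A_5 — 3 points.

A_1, A_2, A_5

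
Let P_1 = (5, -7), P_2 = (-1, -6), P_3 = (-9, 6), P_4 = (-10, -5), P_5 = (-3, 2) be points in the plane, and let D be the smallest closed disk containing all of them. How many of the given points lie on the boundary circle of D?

The farthest pair is P_1–P_3 with squared distance 365. The circle on this segment as diameter has centre (-2, -0.5) and r² = 365/4 = 91.25.
Check P_2: distance² to centre = 31.25 ≤ 91.25, so it lies inside.
All remaining points lie in this disk, and no smaller disk contains both endpoints, so this is the minimum enclosing circle.
The points at distance exactly r from the centre are P_1, P_3 — 2 points.

2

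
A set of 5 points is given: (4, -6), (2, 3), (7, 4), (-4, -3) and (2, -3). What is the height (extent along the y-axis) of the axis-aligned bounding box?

10

max y = 4, min y = -6, so height = 10.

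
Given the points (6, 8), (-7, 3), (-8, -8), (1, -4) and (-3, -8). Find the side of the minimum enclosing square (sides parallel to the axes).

16

The bounding box has width 14 and height 16.
An axis-aligned square enclosing the set must have side ≥ max(width, height).
So the minimum side is max(14, 16) = 16.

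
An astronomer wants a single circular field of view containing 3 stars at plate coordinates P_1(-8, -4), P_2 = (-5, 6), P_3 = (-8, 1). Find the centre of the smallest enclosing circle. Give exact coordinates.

(-6.5, 1)

Side lengths²: P_1P_2² = 109, P_1P_3² = 25, P_2P_3² = 34.
Since P_1P_2² = 109 ≥ 34 + 25 = 59, the angle opposite P_1P_2 is not acute, so the smallest enclosing circle has P_1P_2 as diameter.
Centre = midpoint of P_1P_2 = (-6.5, 1), r² = 109/4 = 27.25.
Centre = (-6.5, 1).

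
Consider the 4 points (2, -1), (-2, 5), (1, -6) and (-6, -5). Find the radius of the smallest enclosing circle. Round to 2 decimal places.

5.87

The minimum enclosing circle is determined by three boundary points: (-2, 5), (1, -6), (-6, -5).
Their circumcentre is (-68/37, -32/37) with r² = 47125/1369.
The farthest remaining point (2, -1) is at distance² 20189/1369 ≤ 47125/1369.
r = √(47125/1369) ≈ 5.87.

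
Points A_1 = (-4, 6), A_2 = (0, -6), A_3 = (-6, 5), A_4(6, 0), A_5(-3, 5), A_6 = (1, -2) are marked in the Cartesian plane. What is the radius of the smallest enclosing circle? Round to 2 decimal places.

The minimum enclosing circle is determined by three boundary points: A_2, A_3, A_4.
Their circumcentre is (-25/34, 25/34) with r² = 26533/578.
The farthest remaining point A_1 is at distance² 22181/578 ≤ 26533/578.
r = √(26533/578) ≈ 6.78.

6.78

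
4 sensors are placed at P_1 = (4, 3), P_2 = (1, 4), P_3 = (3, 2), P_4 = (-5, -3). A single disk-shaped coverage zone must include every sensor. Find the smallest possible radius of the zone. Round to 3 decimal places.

5.408

A smallest enclosing disk is always determined by at most three of the input points on its boundary.
The farthest pair is P_1–P_4 with squared distance 117. The circle on this segment as diameter has centre (-0.5, 0) and r² = 117/4 = 29.25.
Check P_2: distance² to centre = 18.25 ≤ 29.25, so it lies inside.
All remaining points lie in this disk, and no smaller disk contains both endpoints, so this is the minimum enclosing circle.
r = √(29.25) ≈ 5.408.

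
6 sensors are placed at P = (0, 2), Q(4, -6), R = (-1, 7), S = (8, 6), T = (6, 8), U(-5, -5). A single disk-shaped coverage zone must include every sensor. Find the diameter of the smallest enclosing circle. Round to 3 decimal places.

By Welzl's lemma the MEC is supported by two points (diametrically opposite) or three points (on a circumcircle).
The minimum enclosing circle is determined by three boundary points: S, T, U.
Their circumcentre is (25/24, 25/24) with r² = 21025/288.
The farthest remaining point Q is at distance² 16801/288 ≤ 21025/288.
Diameter = 2r = 2√(21025/288) ≈ 17.088.

17.088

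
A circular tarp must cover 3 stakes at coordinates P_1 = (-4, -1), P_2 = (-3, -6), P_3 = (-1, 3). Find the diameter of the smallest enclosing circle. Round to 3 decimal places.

9.220

Side lengths²: P_1P_2² = 26, P_1P_3² = 25, P_2P_3² = 85.
Since P_2P_3² = 85 ≥ 26 + 25 = 51, the angle opposite P_2P_3 is not acute, so the smallest enclosing circle has P_2P_3 as diameter.
Centre = midpoint of P_2P_3 = (-2, -1.5), r² = 85/4 = 21.25.
Diameter = 2r = 2√(21.25) ≈ 9.220.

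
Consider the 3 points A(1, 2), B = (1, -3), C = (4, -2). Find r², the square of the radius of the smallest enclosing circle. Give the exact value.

Side lengths²: AB² = 25, AC² = 25, BC² = 10.
Since AC² = 25 < 25 + 10 = 35, the triangle is acute, so the smallest enclosing circle is the circumcircle.
Circumcentre = (11/6, -0.5), r² = 125/18.

125/18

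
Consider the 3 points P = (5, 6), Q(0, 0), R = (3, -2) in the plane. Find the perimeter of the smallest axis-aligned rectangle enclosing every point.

26

Width = max x − min x = 5 − 0 = 5.
Height = max y − min y = 6 − (-2) = 8.
Perimeter = 2(5 + 8) = 26.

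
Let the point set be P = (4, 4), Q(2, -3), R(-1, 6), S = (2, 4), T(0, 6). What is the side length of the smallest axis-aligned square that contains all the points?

The bounding box has width 5 and height 9.
An axis-aligned square enclosing the set must have side ≥ max(width, height).
So the minimum side is max(5, 9) = 9.

9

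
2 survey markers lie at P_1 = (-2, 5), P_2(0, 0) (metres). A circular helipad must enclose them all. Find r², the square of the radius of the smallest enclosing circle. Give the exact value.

7.25

The smallest circle enclosing two points has them as diameter endpoints.
Centre = midpoint = (-1, 2.5); r² = |P_1P_2|²/4 = 29/4 = 7.25.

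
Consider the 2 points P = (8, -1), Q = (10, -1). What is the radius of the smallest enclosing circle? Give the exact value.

1

The smallest circle enclosing two points has them as diameter endpoints.
Centre = midpoint = (9, -1); r² = |PQ|²/4 = 4/4 = 1.
r = √1 = 1.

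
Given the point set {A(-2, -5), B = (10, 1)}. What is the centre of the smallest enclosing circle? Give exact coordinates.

The smallest circle enclosing two points has them as diameter endpoints.
Centre = midpoint = (4, -2); r² = |AB|²/4 = 180/4 = 45.
Centre = (4, -2).

(4, -2)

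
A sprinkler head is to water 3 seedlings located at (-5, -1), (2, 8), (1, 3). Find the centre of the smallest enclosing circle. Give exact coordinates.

Call the three points A, B, C in the order given.
Side lengths²: AB² = 130, AC² = 52, BC² = 26.
Since AB² = 130 ≥ 52 + 26 = 78, the angle opposite AB is not acute, so the smallest enclosing circle has AB as diameter.
Centre = midpoint of AB = (-1.5, 3.5), r² = 130/4 = 32.5.
Centre = (-1.5, 3.5).

(-1.5, 3.5)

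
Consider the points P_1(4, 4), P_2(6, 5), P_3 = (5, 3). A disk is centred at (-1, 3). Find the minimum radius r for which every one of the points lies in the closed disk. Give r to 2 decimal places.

The required radius is the distance from (-1, 3) to the farthest point.
Squared distances: 26, 53, 36.
Maximum is 53, attained at P_2.
r = √53 ≈ 7.28.

7.28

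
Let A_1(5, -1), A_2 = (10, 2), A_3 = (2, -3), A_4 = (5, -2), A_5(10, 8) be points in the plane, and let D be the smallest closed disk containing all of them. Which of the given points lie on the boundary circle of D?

A_3, A_5

The farthest pair is A_3–A_5 with squared distance 185. The circle on this segment as diameter has centre (6, 2.5) and r² = 185/4 = 46.25.
Check A_1: distance² to centre = 13.25 ≤ 46.25, so it lies inside.
All remaining points lie in this disk, and no smaller disk contains both endpoints, so this is the minimum enclosing circle.
The points at distance exactly r from the centre are A_3, A_5 — 2 points.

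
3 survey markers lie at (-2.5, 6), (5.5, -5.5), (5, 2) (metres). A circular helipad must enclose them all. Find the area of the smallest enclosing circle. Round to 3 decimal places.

154.134

Call the three points A, B, C in the order given.
Side lengths²: AB² = 196.25, AC² = 72.25, BC² = 56.5.
Since AB² = 196.25 ≥ 72.25 + 56.5 = 128.75, the angle opposite AB is not acute, so the smallest enclosing circle has AB as diameter.
Centre = midpoint of AB = (1.5, 0.25), r² = 196.25/4 = 49.0625.
Area = π·r² = π·49.0625 ≈ 154.134.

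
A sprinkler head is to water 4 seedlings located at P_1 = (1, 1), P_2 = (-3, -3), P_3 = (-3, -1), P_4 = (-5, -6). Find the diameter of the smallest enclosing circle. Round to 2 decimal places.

By Welzl's lemma the MEC is supported by two points (diametrically opposite) or three points (on a circumcircle).
The farthest pair is P_1–P_4 with squared distance 85. The circle on this segment as diameter has centre (-2, -2.5) and r² = 85/4 = 21.25.
Check P_2: distance² to centre = 1.25 ≤ 21.25, so it lies inside.
All remaining points lie in this disk, and no smaller disk contains both endpoints, so this is the minimum enclosing circle.
Diameter = 2r = 2√(21.25) ≈ 9.22.

9.22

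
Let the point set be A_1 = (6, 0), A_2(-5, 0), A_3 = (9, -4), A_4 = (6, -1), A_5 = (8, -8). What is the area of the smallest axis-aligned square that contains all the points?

196

The bounding box has width 14 and height 8.
An axis-aligned square enclosing the set must have side ≥ max(width, height).
So the minimum side is max(14, 8) = 14.
Area = 14² = 196.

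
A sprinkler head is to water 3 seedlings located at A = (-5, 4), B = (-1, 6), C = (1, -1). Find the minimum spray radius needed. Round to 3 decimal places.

3.973

Side lengths²: AB² = 20, AC² = 61, BC² = 53.
Since AC² = 61 < 53 + 20 = 73, the triangle is acute, so the smallest enclosing circle is the circumcircle.
Circumcentre = (-1.53125, 2.0625), r² = 15.7861328125.
r = √(15.7861328125) ≈ 3.973.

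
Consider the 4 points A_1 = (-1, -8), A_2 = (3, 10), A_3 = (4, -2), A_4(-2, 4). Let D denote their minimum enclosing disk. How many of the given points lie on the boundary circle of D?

2

The farthest pair is A_1–A_2 with squared distance 340. The circle on this segment as diameter has centre (1, 1) and r² = 340/4 = 85.
Check A_3: distance² to centre = 18 ≤ 85, so it lies inside.
All remaining points lie in this disk, and no smaller disk contains both endpoints, so this is the minimum enclosing circle.
The points at distance exactly r from the centre are A_1, A_2 — 2 points.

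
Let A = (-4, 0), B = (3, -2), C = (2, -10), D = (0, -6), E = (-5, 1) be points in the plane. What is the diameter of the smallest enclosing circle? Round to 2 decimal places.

By Welzl's lemma the MEC is supported by two points (diametrically opposite) or three points (on a circumcircle).
The farthest pair is C–E with squared distance 170. The circle on this segment as diameter has centre (-1.5, -4.5) and r² = 170/4 = 42.5.
Check A: distance² to centre = 26.5 ≤ 42.5, so it lies inside.
All remaining points lie in this disk, and no smaller disk contains both endpoints, so this is the minimum enclosing circle.
Diameter = 2r = 2√(42.5) ≈ 13.04.

13.04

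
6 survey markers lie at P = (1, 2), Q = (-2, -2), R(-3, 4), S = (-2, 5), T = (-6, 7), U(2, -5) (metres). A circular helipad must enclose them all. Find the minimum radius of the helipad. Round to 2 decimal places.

The minimum enclosing circle of a finite set is fixed by two of the points (as a diameter) or three (as a circumcircle).
The farthest pair is T–U with squared distance 208. The circle on this segment as diameter has centre (-2, 1) and r² = 208/4 = 52.
Check P: distance² to centre = 10 ≤ 52, so it lies inside.
All remaining points lie in this disk, and no smaller disk contains both endpoints, so this is the minimum enclosing circle.
r = √52 ≈ 7.21.

7.21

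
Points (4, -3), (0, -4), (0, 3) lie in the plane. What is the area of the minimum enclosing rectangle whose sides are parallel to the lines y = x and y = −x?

35

In coordinates u = x + y, v = x − y the rectangle is axis-aligned; the map (x,y)→(u,v) scales areas by 2.
u-values: 1, -4, 3; range = 3 − (-4) = 7.
v-values: 7, 4, -3; range = 7 − (-3) = 10.
Area = (7 × 10) / 2 = 35.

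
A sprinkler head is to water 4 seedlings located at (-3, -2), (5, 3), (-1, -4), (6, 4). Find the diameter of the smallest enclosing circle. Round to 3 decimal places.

10.841

By Welzl's lemma the MEC is supported by two points (diametrically opposite) or three points (on a circumcircle).
The minimum enclosing circle is determined by three boundary points: (-3, -2), (-1, -4), (6, 4).
Their circumcentre is (1.7, 0.7) with r² = 29.38.
The farthest remaining point (5, 3) is at distance² 16.18 ≤ 29.38.
Diameter = 2r = 2√(29.38) ≈ 10.841.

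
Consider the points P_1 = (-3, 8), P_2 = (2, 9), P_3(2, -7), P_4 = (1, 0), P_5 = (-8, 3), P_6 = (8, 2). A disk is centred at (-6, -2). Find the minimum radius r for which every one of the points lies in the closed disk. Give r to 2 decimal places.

The required radius is the distance from (-6, -2) to the farthest point.
Squared distances: 109, 185, 89, 53, 29, 212.
Maximum is 212, attained at P_6.
r = √212 ≈ 14.56.

14.56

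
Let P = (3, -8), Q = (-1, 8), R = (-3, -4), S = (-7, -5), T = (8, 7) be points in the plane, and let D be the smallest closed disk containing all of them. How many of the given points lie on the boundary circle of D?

2

The minimum enclosing circle of a finite set is fixed by two of the points (as a diameter) or three (as a circumcircle).
The farthest pair is S–T with squared distance 369. The circle on this segment as diameter has centre (0.5, 1) and r² = 369/4 = 92.25.
Check P: distance² to centre = 87.25 ≤ 92.25, so it lies inside.
All remaining points lie in this disk, and no smaller disk contains both endpoints, so this is the minimum enclosing circle.
The points at distance exactly r from the centre are S, T — 2 points.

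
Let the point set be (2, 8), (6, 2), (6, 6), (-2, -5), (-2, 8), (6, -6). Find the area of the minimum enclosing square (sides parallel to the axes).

The bounding box has width 8 and height 14.
An axis-aligned square enclosing the set must have side ≥ max(width, height).
So the minimum side is max(8, 14) = 14.
Area = 14² = 196.

196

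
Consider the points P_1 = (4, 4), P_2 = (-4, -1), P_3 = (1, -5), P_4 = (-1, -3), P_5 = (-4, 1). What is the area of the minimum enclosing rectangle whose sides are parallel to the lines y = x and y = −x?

71.5

In coordinates u = x + y, v = x − y the rectangle is axis-aligned; the map (x,y)→(u,v) scales areas by 2.
u-values: 8, -5, -4, -4, -3; range = 8 − (-5) = 13.
v-values: 0, -3, 6, 2, -5; range = 6 − (-5) = 11.
Area = (13 × 11) / 2 = 71.5.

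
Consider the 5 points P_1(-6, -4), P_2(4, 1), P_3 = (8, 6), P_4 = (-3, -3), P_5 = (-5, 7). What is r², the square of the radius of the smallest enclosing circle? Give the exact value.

A smallest enclosing disk is always determined by at most three of the input points on its boundary.
The farthest pair is P_1–P_3 with squared distance 296. The circle on this segment as diameter has centre (1, 1) and r² = 296/4 = 74.
Check P_2: distance² to centre = 9 ≤ 74, so it lies inside.
All remaining points lie in this disk, and no smaller disk contains both endpoints, so this is the minimum enclosing circle.

74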